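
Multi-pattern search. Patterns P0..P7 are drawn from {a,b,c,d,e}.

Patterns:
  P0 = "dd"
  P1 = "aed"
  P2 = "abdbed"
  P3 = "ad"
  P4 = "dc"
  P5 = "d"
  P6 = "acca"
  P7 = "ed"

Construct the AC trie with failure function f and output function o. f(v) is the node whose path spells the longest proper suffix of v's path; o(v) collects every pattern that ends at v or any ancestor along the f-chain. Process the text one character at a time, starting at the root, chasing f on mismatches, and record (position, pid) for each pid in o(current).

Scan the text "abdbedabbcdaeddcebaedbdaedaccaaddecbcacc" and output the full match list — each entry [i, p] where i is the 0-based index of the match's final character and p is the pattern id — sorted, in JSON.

Construct AC machine:
Trie (insert patterns):
  0='ε' goto a→3 d→1 e→16
  1='d' goto c→12 d→2  ←P5
  2='dd' goto ·  ←P0
  3='a' goto b→6 c→13 d→11 e→4
  4='ae' goto d→5
  5='aed' goto ·  ←P1
  6='ab' goto d→7
  7='abd' goto b→8
  8='abdb' goto e→9
  9='abdbe' goto d→10
  10='abdbed' goto ·  ←P2
  11='ad' goto ·  ←P3
  12='dc' goto ·  ←P4
  13='ac' goto c→14
  14='acc' goto a→15
  15='acca' goto ·  ←P6
  16='e' goto d→17
  17='ed' goto ·  ←P7

Failure links (BFS by depth):
  n1('d'): parent n0 fail=0; on 'd' 0 → fail=0;  out {5}∪∅={5}
  n3('a'): parent n0 fail=0; on 'a' 0 → fail=0;  out ∅∪∅=∅
  n16('e'): parent n0 fail=0; on 'e' 0 → fail=0;  out ∅∪∅=∅
  n2('dd'): parent n1 fail=0; on 'd' 0 → fail=1;  out {0}∪{5}={0,5}
  n4('ae'): parent n3 fail=0; on 'e' 0 → fail=16;  out ∅∪∅=∅
  n6('ab'): parent n3 fail=0; on 'b' 0 → fail=0;  out ∅∪∅=∅
  n11('ad'): parent n3 fail=0; on 'd' 0 → fail=1;  out {3}∪{5}={3,5}
  n12('dc'): parent n1 fail=0; on 'c' 0 → fail=0;  out {4}∪∅={4}
  n13('ac'): parent n3 fail=0; on 'c' 0 → fail=0;  out ∅∪∅=∅
  n17('ed'): parent n16 fail=0; on 'd' 0 → fail=1;  out {7}∪{5}={5,7}
  n5('aed'): parent n4 fail=16; on 'd' 16 → fail=17;  out {1}∪{5,7}={1,5,7}
  n7('abd'): parent n6 fail=0; on 'd' 0 → fail=1;  out ∅∪{5}={5}
  n14('acc'): parent n13 fail=0; on 'c' 0 → fail=0;  out ∅∪∅=∅
  n8('abdb'): parent n7 fail=1; on 'b' 1→0 → fail=0;  out ∅∪∅=∅
  n15('acca'): parent n14 fail=0; on 'a' 0 → fail=3;  out {6}∪∅={6}
  n9('abdbe'): parent n8 fail=0; on 'e' 0 → fail=16;  out ∅∪∅=∅
  n10('abdbed'): parent n9 fail=16; on 'd' 16 → fail=17;  out {2}∪{5,7}={2,5,7}

Text stream:
i=0 'a': node 0→3
i=1 'b': node 3→6
i=2 'd': node 6→7  → match P5@[2:2]
i=3 'b': node 7→8
i=4 'e': node 8→9
i=5 'd': node 9→10  → match P2@[0:5],P5@[5:5],P7@[4:5]
i=6 'a': node 10→3 (via fail)
i=7 'b': node 3→6
i=8 'b': node 6→0 (via fail)
i=9 'c': node 0→0
i=10 'd': node 0→1  → match P5@[10:10]
i=11 'a': node 1→3 (via fail)
i=12 'e': node 3→4
i=13 'd': node 4→5  → match P1@[11:13],P5@[13:13],P7@[12:13]
i=14 'd': node 5→2 (via fail)  → match P0@[13:14],P5@[14:14]
i=15 'c': node 2→12 (via fail)  → match P4@[14:15]
i=16 'e': node 12→16 (via fail)
i=17 'b': node 16→0 (via fail)
i=18 'a': node 0→3
i=19 'e': node 3→4
i=20 'd': node 4→5  → match P1@[18:20],P5@[20:20],P7@[19:20]
i=21 'b': node 5→0 (via fail)
i=22 'd': node 0→1  → match P5@[22:22]
i=23 'a': node 1→3 (via fail)
i=24 'e': node 3→4
i=25 'd': node 4→5  → match P1@[23:25],P5@[25:25],P7@[24:25]
i=26 'a': node 5→3 (via fail)
i=27 'c': node 3→13
i=28 'c': node 13→14
i=29 'a': node 14→15  → match P6@[26:29]
i=30 'a': node 15→3 (via fail)
i=31 'd': node 3→11  → match P3@[30:31],P5@[31:31]
i=32 'd': node 11→2 (via fail)  → match P0@[31:32],P5@[32:32]
i=33 'e': node 2→16 (via fail)
i=34 'c': node 16→0 (via fail)
i=35 'b': node 0→0
i=36 'c': node 0→0
i=37 'a': node 0→3
i=38 'c': node 3→13
i=39 'c': node 13→14

All matches (sorted): [[2,5],[5,2],[5,5],[5,7],[10,5],[13,1],[13,5],[13,7],[14,0],[14,5],[15,4],[20,1],[20,5],[20,7],[22,5],[25,1],[25,5],[25,7],[29,6],[31,3],[31,5],[32,0],[32,5]]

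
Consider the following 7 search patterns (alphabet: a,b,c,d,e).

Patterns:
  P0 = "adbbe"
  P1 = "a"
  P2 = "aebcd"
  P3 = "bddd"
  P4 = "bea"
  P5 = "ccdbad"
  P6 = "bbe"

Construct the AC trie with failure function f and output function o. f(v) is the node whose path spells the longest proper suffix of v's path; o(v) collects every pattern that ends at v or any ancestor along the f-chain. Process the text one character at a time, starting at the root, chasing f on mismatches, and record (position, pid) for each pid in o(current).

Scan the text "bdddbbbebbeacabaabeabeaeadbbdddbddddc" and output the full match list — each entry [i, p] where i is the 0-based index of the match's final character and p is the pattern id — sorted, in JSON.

Build:
Trie nodes:
  n0 'ε': a→1 b→10 c→16
  n1 'a': d→2 e→6  ←P1
  n2 'ad': b→3
  n3 'adb': b→4
  n4 'adbb': e→5
  n5 'adbbe': ·  ←P0
  n6 'ae': b→7
  n7 'aeb': c→8
  n8 'aebc': d→9
  n9 'aebcd': ·  ←P2
  n10 'b': b→22 d→11 e→14
  n11 'bd': d→12
  n12 'bdd': d→13
  n13 'bddd': ·  ←P3
  n14 'be': a→15
  n15 'bea': ·  ←P4
  n16 'c': c→17
  n17 'cc': d→18
  n18 'ccd': b→19
  n19 'ccdb': a→20
  n20 'ccdba': d→21
  n21 'ccdbad': ·  ←P5
  n22 'bb': e→23
  n23 'bbe': ·  ←P6

Failure links (BFS by depth):
  fail(1) 'a': from fail(0)=0 chase 'a': 0 ⇒ 0;  out={1}∪out(0)={1}
  fail(10) 'b': from fail(0)=0 chase 'b': 0 ⇒ 0;  out=∅∪out(0)=∅
  fail(16) 'c': from fail(0)=0 chase 'c': 0 ⇒ 0;  out=∅∪out(0)=∅
  fail(2) 'ad': from fail(1)=0 chase 'd': 0 ⇒ 0;  out=∅∪out(0)=∅
  fail(6) 'ae': from fail(1)=0 chase 'e': 0 ⇒ 0;  out=∅∪out(0)=∅
  fail(11) 'bd': from fail(10)=0 chase 'd': 0 ⇒ 0;  out=∅∪out(0)=∅
  fail(14) 'be': from fail(10)=0 chase 'e': 0 ⇒ 0;  out=∅∪out(0)=∅
  fail(17) 'cc': from fail(16)=0 chase 'c': 0 ⇒ 16;  out=∅∪out(16)=∅
  fail(22) 'bb': from fail(10)=0 chase 'b': 0 ⇒ 10;  out=∅∪out(10)=∅
  fail(3) 'adb': from fail(2)=0 chase 'b': 0 ⇒ 10;  out=∅∪out(10)=∅
  fail(7) 'aeb': from fail(6)=0 chase 'b': 0 ⇒ 10;  out=∅∪out(10)=∅
  fail(12) 'bdd': from fail(11)=0 chase 'd': 0 ⇒ 0;  out=∅∪out(0)=∅
  fail(15) 'bea': from fail(14)=0 chase 'a': 0 ⇒ 1;  out={4}∪out(1)={1,4}
  fail(18) 'ccd': from fail(17)=16 chase 'd': 16→0 ⇒ 0;  out=∅∪out(0)=∅
  fail(23) 'bbe': from fail(22)=10 chase 'e': 10 ⇒ 14;  out={6}∪out(14)={6}
  fail(4) 'adbb': from fail(3)=10 chase 'b': 10 ⇒ 22;  out=∅∪out(22)=∅
  fail(8) 'aebc': from fail(7)=10 chase 'c': 10→0 ⇒ 16;  out=∅∪out(16)=∅
  fail(13) 'bddd': from fail(12)=0 chase 'd': 0 ⇒ 0;  out={3}∪out(0)={3}
  fail(19) 'ccdb': from fail(18)=0 chase 'b': 0 ⇒ 10;  out=∅∪out(10)=∅
  fail(5) 'adbbe': from fail(4)=22 chase 'e': 22 ⇒ 23;  out={0}∪out(23)={0,6}
  fail(9) 'aebcd': from fail(8)=16 chase 'd': 16→0 ⇒ 0;  out={2}∪out(0)={2}
  fail(20) 'ccdba': from fail(19)=10 chase 'a': 10→0 ⇒ 1;  out=∅∪out(1)={1}
  fail(21) 'ccdbad': from fail(20)=1 chase 'd': 1 ⇒ 2;  out={5}∪out(2)={5}

Scan:
[0] read 'b'  n0⇒n10
[1] read 'd'  n10⇒n11
[2] read 'd'  n11⇒n12
[3] read 'd'  n12⇒n13  emit P3@[0:3]
[4] read 'b'  n13⇒n10 ·f
[5] read 'b'  n10⇒n22
[6] read 'b'  n22⇒n22 ·f
[7] read 'e'  n22⇒n23  emit P6@[5:7]
[8] read 'b'  n23⇒n10 ·f
[9] read 'b'  n10⇒n22
[10] read 'e'  n22⇒n23  emit P6@[8:10]
[11] read 'a'  n23⇒n15 ·f  emit P1@[11:11],P4@[9:11]
[12] read 'c'  n15⇒n16 ·f
[13] read 'a'  n16⇒n1 ·f  emit P1@[13:13]
[14] read 'b'  n1⇒n10 ·f
[15] read 'a'  n10⇒n1 ·f  emit P1@[15:15]
[16] read 'a'  n1⇒n1 ·f  emit P1@[16:16]
[17] read 'b'  n1⇒n10 ·f
[18] read 'e'  n10⇒n14
[19] read 'a'  n14⇒n15  emit P1@[19:19],P4@[17:19]
[20] read 'b'  n15⇒n10 ·f
[21] read 'e'  n10⇒n14
[22] read 'a'  n14⇒n15  emit P1@[22:22],P4@[20:22]
[23] read 'e'  n15⇒n6 ·f
[24] read 'a'  n6⇒n1 ·f  emit P1@[24:24]
[25] read 'd'  n1⇒n2
[26] read 'b'  n2⇒n3
[27] read 'b'  n3⇒n4
[28] read 'd'  n4⇒n11 ·f
[29] read 'd'  n11⇒n12
[30] read 'd'  n12⇒n13  emit P3@[27:30]
[31] read 'b'  n13⇒n10 ·f
[32] read 'd'  n10⇒n11
[33] read 'd'  n11⇒n12
[34] read 'd'  n12⇒n13  emit P3@[31:34]
[35] read 'd'  n13⇒n0 ·f
[36] read 'c'  n0⇒n16

All matches (sorted): [[3,3],[7,6],[10,6],[11,1],[11,4],[13,1],[15,1],[16,1],[19,1],[19,4],[22,1],[22,4],[24,1],[30,3],[34,3]]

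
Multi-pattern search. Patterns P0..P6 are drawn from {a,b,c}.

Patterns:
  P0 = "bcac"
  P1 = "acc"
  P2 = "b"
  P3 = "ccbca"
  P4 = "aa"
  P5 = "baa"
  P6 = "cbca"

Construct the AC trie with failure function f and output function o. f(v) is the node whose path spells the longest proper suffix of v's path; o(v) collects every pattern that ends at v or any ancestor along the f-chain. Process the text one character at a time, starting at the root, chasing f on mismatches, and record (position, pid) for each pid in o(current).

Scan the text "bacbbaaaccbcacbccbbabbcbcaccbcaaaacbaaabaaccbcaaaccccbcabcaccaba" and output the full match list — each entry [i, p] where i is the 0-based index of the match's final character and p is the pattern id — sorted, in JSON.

Construct AC machine:
Trie (insert patterns):
  n0 'ε': a→5 b→1 c→8
  n1 'b': a→14 c→2  ←P2
  n2 'bc': a→3
  n3 'bca': c→4
  n4 'bcac': ·  ←P0
  n5 'a': a→13 c→6
  n6 'ac': c→7
  n7 'acc': ·  ←P1
  n8 'c': b→16 c→9
  n9 'cc': b→10
  n10 'ccb': c→11
  n11 'ccbc': a→12
  n12 'ccbca': ·  ←P3
  n13 'aa': ·  ←P4
  n14 'ba': a→15
  n15 'baa': ·  ←P5
  n16 'cb': c→17
  n17 'cbc': a→18
  n18 'cbca': ·  ←P6

Failure links (BFS by depth):
  n1('b'): parent n0 fail=0; on 'b' 0 → fail=0;  out {2}∪∅={2}
  n5('a'): parent n0 fail=0; on 'a' 0 → fail=0;  out ∅∪∅=∅
  n8('c'): parent n0 fail=0; on 'c' 0 → fail=0;  out ∅∪∅=∅
  n2('bc'): parent n1 fail=0; on 'c' 0 → fail=8;  out ∅∪∅=∅
  n6('ac'): parent n5 fail=0; on 'c' 0 → fail=8;  out ∅∪∅=∅
  n9('cc'): parent n8 fail=0; on 'c' 0 → fail=8;  out ∅∪∅=∅
  n13('aa'): parent n5 fail=0; on 'a' 0 → fail=5;  out {4}∪∅={4}
  n14('ba'): parent n1 fail=0; on 'a' 0 → fail=5;  out ∅∪∅=∅
  n16('cb'): parent n8 fail=0; on 'b' 0 → fail=1;  out ∅∪{2}={2}
  n3('bca'): parent n2 fail=8; on 'a' 8→0 → fail=5;  out ∅∪∅=∅
  n7('acc'): parent n6 fail=8; on 'c' 8 → fail=9;  out {1}∪∅={1}
  n10('ccb'): parent n9 fail=8; on 'b' 8 → fail=16;  out ∅∪{2}={2}
  n15('baa'): parent n14 fail=5; on 'a' 5 → fail=13;  out {5}∪{4}={4,5}
  n17('cbc'): parent n16 fail=1; on 'c' 1 → fail=2;  out ∅∪∅=∅
  n4('bcac'): parent n3 fail=5; on 'c' 5 → fail=6;  out {0}∪∅={0}
  n11('ccbc'): parent n10 fail=16; on 'c' 16 → fail=17;  out ∅∪∅=∅
  n18('cbca'): parent n17 fail=2; on 'a' 2 → fail=3;  out {6}∪∅={6}
  n12('ccbca'): parent n11 fail=17; on 'a' 17 → fail=18;  out {3}∪{6}={3,6}

Text stream:
i=0 'b': node 0→1  emit P2@[0:0]
i=1 'a': node 1→14
i=2 'c': node 14→6 (via fail)
i=3 'b': node 6→16 (via fail)  emit P2@[3:3]
i=4 'b': node 16→1 (via fail)  emit P2@[4:4]
i=5 'a': node 1→14
i=6 'a': node 14→15  emit P4@[5:6],P5@[4:6]
i=7 'a': node 15→13 (via fail)  emit P4@[6:7]
i=8 'c': node 13→6 (via fail)
i=9 'c': node 6→7  emit P1@[7:9]
i=10 'b': node 7→10 (via fail)  emit P2@[10:10]
i=11 'c': node 10→11
i=12 'a': node 11→12  emit P3@[8:12],P6@[9:12]
i=13 'c': node 12→4 (via fail)  emit P0@[10:13]
i=14 'b': node 4→16 (via fail)  emit P2@[14:14]
i=15 'c': node 16→17
i=16 'c': node 17→9 (via fail)
i=17 'b': node 9→10  emit P2@[17:17]
i=18 'b': node 10→1 (via fail)  emit P2@[18:18]
i=19 'a': node 1→14
i=20 'b': node 14→1 (via fail)  emit P2@[20:20]
i=21 'b': node 1→1 (via fail)  emit P2@[21:21]
i=22 'c': node 1→2
i=23 'b': node 2→16 (via fail)  emit P2@[23:23]
i=24 'c': node 16→17
i=25 'a': node 17→18  emit P6@[22:25]
i=26 'c': node 18→4 (via fail)  emit P0@[23:26]
i=27 'c': node 4→7 (via fail)  emit P1@[25:27]
i=28 'b': node 7→10 (via fail)  emit P2@[28:28]
i=29 'c': node 10→11
i=30 'a': node 11→12  emit P3@[26:30],P6@[27:30]
i=31 'a': node 12→13 (via fail)  emit P4@[30:31]
i=32 'a': node 13→13 (via fail)  emit P4@[31:32]
i=33 'a': node 13→13 (via fail)  emit P4@[32:33]
i=34 'c': node 13→6 (via fail)
i=35 'b': node 6→16 (via fail)  emit P2@[35:35]
i=36 'a': node 16→14 (via fail)
i=37 'a': node 14→15  emit P4@[36:37],P5@[35:37]
i=38 'a': node 15→13 (via fail)  emit P4@[37:38]
i=39 'b': node 13→1 (via fail)  emit P2@[39:39]
i=40 'a': node 1→14
i=41 'a': node 14→15  emit P4@[40:41],P5@[39:41]
i=42 'c': node 15→6 (via fail)
i=43 'c': node 6→7  emit P1@[41:43]
i=44 'b': node 7→10 (via fail)  emit P2@[44:44]
i=45 'c': node 10→11
i=46 'a': node 11→12  emit P3@[42:46],P6@[43:46]
i=47 'a': node 12→13 (via fail)  emit P4@[46:47]
i=48 'a': node 13→13 (via fail)  emit P4@[47:48]
i=49 'c': node 13→6 (via fail)
i=50 'c': node 6→7  emit P1@[48:50]
i=51 'c': node 7→9 (via fail)
i=52 'c': node 9→9 (via fail)
i=53 'b': node 9→10  emit P2@[53:53]
i=54 'c': node 10→11
i=55 'a': node 11→12  emit P3@[51:55],P6@[52:55]
i=56 'b': node 12→1 (via fail)  emit P2@[56:56]
i=57 'c': node 1→2
i=58 'a': node 2→3
i=59 'c': node 3→4  emit P0@[56:59]
i=60 'c': node 4→7 (via fail)  emit P1@[58:60]
i=61 'a': node 7→5 (via fail)
i=62 'b': node 5→1 (via fail)  emit P2@[62:62]
i=63 'a': node 1→14

All matches (sorted): [[0,2],[3,2],[4,2],[6,4],[6,5],[7,4],[9,1],[10,2],[12,3],[12,6],[13,0],[14,2],[17,2],[18,2],[20,2],[21,2],[23,2],[25,6],[26,0],[27,1],[28,2],[30,3],[30,6],[31,4],[32,4],[33,4],[35,2],[37,4],[37,5],[38,4],[39,2],[41,4],[41,5],[43,1],[44,2],[46,3],[46,6],[47,4],[48,4],[50,1],[53,2],[55,3],[55,6],[56,2],[59,0],[60,1],[62,2]]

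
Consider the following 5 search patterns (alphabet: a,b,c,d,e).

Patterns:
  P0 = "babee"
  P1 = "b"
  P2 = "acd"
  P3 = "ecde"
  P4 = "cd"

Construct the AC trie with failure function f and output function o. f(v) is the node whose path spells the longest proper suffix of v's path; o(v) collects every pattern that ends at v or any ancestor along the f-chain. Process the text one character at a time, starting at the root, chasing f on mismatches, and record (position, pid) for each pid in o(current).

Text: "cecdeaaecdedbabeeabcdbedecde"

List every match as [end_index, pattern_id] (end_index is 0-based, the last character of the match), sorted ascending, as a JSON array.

Build automaton:
Trie (insert patterns):
  n0 'ε': a→6 b→1 c→13 e→9
  n1 'b': a→2  [P1 ends]
  n2 'ba': b→3
  n3 'bab': e→4
  n4 'babe': e→5
  n5 'babee': ·  [P0 ends]
  n6 'a': c→7
  n7 'ac': d→8
  n8 'acd': ·  [P2 ends]
  n9 'e': c→10
  n10 'ec': d→11
  n11 'ecd': e→12
  n12 'ecde': ·  [P3 ends]
  n13 'c': d→14
  n14 'cd': ·  [P4 ends]

BFS fail/out derivation:
  fail(1) 'b': from fail(0)=0 chase 'b': 0 ⇒ 0;  out={1}∪out(0)={1}
  fail(6) 'a': from fail(0)=0 chase 'a': 0 ⇒ 0;  out=∅∪out(0)=∅
  fail(9) 'e': from fail(0)=0 chase 'e': 0 ⇒ 0;  out=∅∪out(0)=∅
  fail(13) 'c': from fail(0)=0 chase 'c': 0 ⇒ 0;  out=∅∪out(0)=∅
  fail(2) 'ba': from fail(1)=0 chase 'a': 0 ⇒ 6;  out=∅∪out(6)=∅
  fail(7) 'ac': from fail(6)=0 chase 'c': 0 ⇒ 13;  out=∅∪out(13)=∅
  fail(10) 'ec': from fail(9)=0 chase 'c': 0 ⇒ 13;  out=∅∪out(13)=∅
  fail(14) 'cd': from fail(13)=0 chase 'd': 0 ⇒ 0;  out={4}∪out(0)={4}
  fail(3) 'bab': from fail(2)=6 chase 'b': 6→0 ⇒ 1;  out=∅∪out(1)={1}
  fail(8) 'acd': from fail(7)=13 chase 'd': 13 ⇒ 14;  out={2}∪out(14)={2,4}
  fail(11) 'ecd': from fail(10)=13 chase 'd': 13 ⇒ 14;  out=∅∪out(14)={4}
  fail(4) 'babe': from fail(3)=1 chase 'e': 1→0 ⇒ 9;  out=∅∪out(9)=∅
  fail(12) 'ecde': from fail(11)=14 chase 'e': 14→0 ⇒ 9;  out={3}∪out(9)={3}
  fail(5) 'babee': from fail(4)=9 chase 'e': 9→0 ⇒ 9;  out={0}∪out(9)={0}

Run:
[0] read 'c'  n0⇒n13
[1] read 'e'  n13⇒n9 ·f
[2] read 'c'  n9⇒n10
[3] read 'd'  n10⇒n11  → match P4@[2:3]
[4] read 'e'  n11⇒n12  → match P3@[1:4]
[5] read 'a'  n12⇒n6 ·f
[6] read 'a'  n6⇒n6 ·f
[7] read 'e'  n6⇒n9 ·f
[8] read 'c'  n9⇒n10
[9] read 'd'  n10⇒n11  → match P4@[8:9]
[10] read 'e'  n11⇒n12  → match P3@[7:10]
[11] read 'd'  n12⇒n0 ·f
[12] read 'b'  n0⇒n1  → match P1@[12:12]
[13] read 'a'  n1⇒n2
[14] read 'b'  n2⇒n3  → match P1@[14:14]
[15] read 'e'  n3⇒n4
[16] read 'e'  n4⇒n5  → match P0@[12:16]
[17] read 'a'  n5⇒n6 ·f
[18] read 'b'  n6⇒n1 ·f  → match P1@[18:18]
[19] read 'c'  n1⇒n13 ·f
[20] read 'd'  n13⇒n14  → match P4@[19:20]
[21] read 'b'  n14⇒n1 ·f  → match P1@[21:21]
[22] read 'e'  n1⇒n9 ·f
[23] read 'd'  n9⇒n0 ·f
[24] read 'e'  n0⇒n9
[25] read 'c'  n9⇒n10
[26] read 'd'  n10⇒n11  → match P4@[25:26]
[27] read 'e'  n11⇒n12  → match P3@[24:27]

Matches: [[3,4],[4,3],[9,4],[10,3],[12,1],[14,1],[16,0],[18,1],[20,4],[21,1],[26,4],[27,3]]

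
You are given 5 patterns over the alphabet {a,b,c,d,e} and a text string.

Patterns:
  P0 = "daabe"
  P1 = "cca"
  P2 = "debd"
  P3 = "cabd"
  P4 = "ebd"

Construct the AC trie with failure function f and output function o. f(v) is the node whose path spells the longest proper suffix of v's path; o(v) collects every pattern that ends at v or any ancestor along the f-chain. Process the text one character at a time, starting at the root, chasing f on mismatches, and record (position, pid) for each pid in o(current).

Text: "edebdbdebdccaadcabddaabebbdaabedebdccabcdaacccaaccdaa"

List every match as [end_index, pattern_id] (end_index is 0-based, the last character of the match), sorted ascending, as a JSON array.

Construct AC machine:
Trie nodes:
  0='ε' goto c→6 d→1 e→15
  1='d' goto a→2 e→9
  2='da' goto a→3
  3='daa' goto b→4
  4='daab' goto e→5
  5='daabe' goto ·  [P0 ends]
  6='c' goto a→12 c→7
  7='cc' goto a→8
  8='cca' goto ·  [P1 ends]
  9='de' goto b→10
  10='deb' goto d→11
  11='debd' goto ·  [P2 ends]
  12='ca' goto b→13
  13='cab' goto d→14
  14='cabd' goto ·  [P3 ends]
  15='e' goto b→16
  16='eb' goto d→17
  17='ebd' goto ·  [P4 ends]

BFS fail/out derivation:
  fail(1) 'd': from fail(0)=0 chase 'd': 0 ⇒ 0;  out=∅∪out(0)=∅
  fail(6) 'c': from fail(0)=0 chase 'c': 0 ⇒ 0;  out=∅∪out(0)=∅
  fail(15) 'e': from fail(0)=0 chase 'e': 0 ⇒ 0;  out=∅∪out(0)=∅
  fail(2) 'da': from fail(1)=0 chase 'a': 0 ⇒ 0;  out=∅∪out(0)=∅
  fail(7) 'cc': from fail(6)=0 chase 'c': 0 ⇒ 6;  out=∅∪out(6)=∅
  fail(9) 'de': from fail(1)=0 chase 'e': 0 ⇒ 15;  out=∅∪out(15)=∅
  fail(12) 'ca': from fail(6)=0 chase 'a': 0 ⇒ 0;  out=∅∪out(0)=∅
  fail(16) 'eb': from fail(15)=0 chase 'b': 0 ⇒ 0;  out=∅∪out(0)=∅
  fail(3) 'daa': from fail(2)=0 chase 'a': 0 ⇒ 0;  out=∅∪out(0)=∅
  fail(8) 'cca': from fail(7)=6 chase 'a': 6 ⇒ 12;  out={1}∪out(12)={1}
  fail(10) 'deb': from fail(9)=15 chase 'b': 15 ⇒ 16;  out=∅∪out(16)=∅
  fail(13) 'cab': from fail(12)=0 chase 'b': 0 ⇒ 0;  out=∅∪out(0)=∅
  fail(17) 'ebd': from fail(16)=0 chase 'd': 0 ⇒ 1;  out={4}∪out(1)={4}
  fail(4) 'daab': from fail(3)=0 chase 'b': 0 ⇒ 0;  out=∅∪out(0)=∅
  fail(11) 'debd': from fail(10)=16 chase 'd': 16 ⇒ 17;  out={2}∪out(17)={2,4}
  fail(14) 'cabd': from fail(13)=0 chase 'd': 0 ⇒ 1;  out={3}∪out(1)={3}
  fail(5) 'daabe': from fail(4)=0 chase 'e': 0 ⇒ 15;  out={0}∪out(15)={0}

Scan:
[0] read 'e'  n0⇒n15
[1] read 'd'  n15⇒n1 ·f
[2] read 'e'  n1⇒n9
[3] read 'b'  n9⇒n10
[4] read 'd'  n10⇒n11  → match P2@[1:4],P4@[2:4]
[5] read 'b'  n11⇒n0 ·f
[6] read 'd'  n0⇒n1
[7] read 'e'  n1⇒n9
[8] read 'b'  n9⇒n10
[9] read 'd'  n10⇒n11  → match P2@[6:9],P4@[7:9]
[10] read 'c'  n11⇒n6 ·f
[11] read 'c'  n6⇒n7
[12] read 'a'  n7⇒n8  → match P1@[10:12]
[13] read 'a'  n8⇒n0 ·f
[14] read 'd'  n0⇒n1
[15] read 'c'  n1⇒n6 ·f
[16] read 'a'  n6⇒n12
[17] read 'b'  n12⇒n13
[18] read 'd'  n13⇒n14  → match P3@[15:18]
[19] read 'd'  n14⇒n1 ·f
[20] read 'a'  n1⇒n2
[21] read 'a'  n2⇒n3
[22] read 'b'  n3⇒n4
[23] read 'e'  n4⇒n5  → match P0@[19:23]
[24] read 'b'  n5⇒n16 ·f
[25] read 'b'  n16⇒n0 ·f
[26] read 'd'  n0⇒n1
[27] read 'a'  n1⇒n2
[28] read 'a'  n2⇒n3
[29] read 'b'  n3⇒n4
[30] read 'e'  n4⇒n5  → match P0@[26:30]
[31] read 'd'  n5⇒n1 ·f
[32] read 'e'  n1⇒n9
[33] read 'b'  n9⇒n10
[34] read 'd'  n10⇒n11  → match P2@[31:34],P4@[32:34]
[35] read 'c'  n11⇒n6 ·f
[36] read 'c'  n6⇒n7
[37] read 'a'  n7⇒n8  → match P1@[35:37]
[38] read 'b'  n8⇒n13 ·f
[39] read 'c'  n13⇒n6 ·f
[40] read 'd'  n6⇒n1 ·f
[41] read 'a'  n1⇒n2
[42] read 'a'  n2⇒n3
[43] read 'c'  n3⇒n6 ·f
[44] read 'c'  n6⇒n7
[45] read 'c'  n7⇒n7 ·f
[46] read 'a'  n7⇒n8  → match P1@[44:46]
[47] read 'a'  n8⇒n0 ·f
[48] read 'c'  n0⇒n6
[49] read 'c'  n6⇒n7
[50] read 'd'  n7⇒n1 ·f
[51] read 'a'  n1⇒n2
[52] read 'a'  n2⇒n3

Result: [[4,2],[4,4],[9,2],[9,4],[12,1],[18,3],[23,0],[30,0],[34,2],[34,4],[37,1],[46,1]]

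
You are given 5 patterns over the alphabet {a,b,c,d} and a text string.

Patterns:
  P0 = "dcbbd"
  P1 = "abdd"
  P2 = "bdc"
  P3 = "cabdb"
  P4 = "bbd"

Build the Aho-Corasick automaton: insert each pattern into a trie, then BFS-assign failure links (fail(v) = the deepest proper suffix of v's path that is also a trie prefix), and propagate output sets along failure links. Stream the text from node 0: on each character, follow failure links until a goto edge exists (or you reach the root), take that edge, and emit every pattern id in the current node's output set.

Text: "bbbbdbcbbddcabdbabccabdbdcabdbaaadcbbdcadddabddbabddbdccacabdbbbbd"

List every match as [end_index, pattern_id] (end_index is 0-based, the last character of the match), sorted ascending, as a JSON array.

Construct AC machine:
Trie nodes:
  n0 'ε': a→6 b→10 c→13 d→1
  n1 'd': c→2
  n2 'dc': b→3
  n3 'dcb': b→4
  n4 'dcbb': d→5
  n5 'dcbbd': ·  ←P0
  n6 'a': b→7
  n7 'ab': d→8
  n8 'abd': d→9
  n9 'abdd': ·  ←P1
  n10 'b': b→18 d→11
  n11 'bd': c→12
  n12 'bdc': ·  ←P2
  n13 'c': a→14
  n14 'ca': b→15
  n15 'cab': d→16
  n16 'cabd': b→17
  n17 'cabdb': ·  ←P3
  n18 'bb': d→19
  n19 'bbd': ·  ←P4

Failure links (BFS by depth):
  fail(1) 'd': from fail(0)=0 chase 'd': 0 ⇒ 0;  out=∅∪out(0)=∅
  fail(6) 'a': from fail(0)=0 chase 'a': 0 ⇒ 0;  out=∅∪out(0)=∅
  fail(10) 'b': from fail(0)=0 chase 'b': 0 ⇒ 0;  out=∅∪out(0)=∅
  fail(13) 'c': from fail(0)=0 chase 'c': 0 ⇒ 0;  out=∅∪out(0)=∅
  fail(2) 'dc': from fail(1)=0 chase 'c': 0 ⇒ 13;  out=∅∪out(13)=∅
  fail(7) 'ab': from fail(6)=0 chase 'b': 0 ⇒ 10;  out=∅∪out(10)=∅
  fail(11) 'bd': from fail(10)=0 chase 'd': 0 ⇒ 1;  out=∅∪out(1)=∅
  fail(14) 'ca': from fail(13)=0 chase 'a': 0 ⇒ 6;  out=∅∪out(6)=∅
  fail(18) 'bb': from fail(10)=0 chase 'b': 0 ⇒ 10;  out=∅∪out(10)=∅
  fail(3) 'dcb': from fail(2)=13 chase 'b': 13→0 ⇒ 10;  out=∅∪out(10)=∅
  fail(8) 'abd': from fail(7)=10 chase 'd': 10 ⇒ 11;  out=∅∪out(11)=∅
  fail(12) 'bdc': from fail(11)=1 chase 'c': 1 ⇒ 2;  out={2}∪out(2)={2}
  fail(15) 'cab': from fail(14)=6 chase 'b': 6 ⇒ 7;  out=∅∪out(7)=∅
  fail(19) 'bbd': from fail(18)=10 chase 'd': 10 ⇒ 11;  out={4}∪out(11)={4}
  fail(4) 'dcbb': from fail(3)=10 chase 'b': 10 ⇒ 18;  out=∅∪out(18)=∅
  fail(9) 'abdd': from fail(8)=11 chase 'd': 11→1→0 ⇒ 1;  out={1}∪out(1)={1}
  fail(16) 'cabd': from fail(15)=7 chase 'd': 7 ⇒ 8;  out=∅∪out(8)=∅
  fail(5) 'dcbbd': from fail(4)=18 chase 'd': 18 ⇒ 19;  out={0}∪out(19)={0,4}
  fail(17) 'cabdb': from fail(16)=8 chase 'b': 8→11→1→0 ⇒ 10;  out={3}∪out(10)={3}

Text stream:
[0] read 'b'  n0⇒n10
[1] read 'b'  n10⇒n18
[2] read 'b'  n18⇒n18 (fail-walked)
[3] read 'b'  n18⇒n18 (fail-walked)
[4] read 'd'  n18⇒n19  ** P4@[2:4]
[5] read 'b'  n19⇒n10 (fail-walked)
[6] read 'c'  n10⇒n13 (fail-walked)
[7] read 'b'  n13⇒n10 (fail-walked)
[8] read 'b'  n10⇒n18
[9] read 'd'  n18⇒n19  ** P4@[7:9]
[10] read 'd'  n19⇒n1 (fail-walked)
[11] read 'c'  n1⇒n2
[12] read 'a'  n2⇒n14 (fail-walked)
[13] read 'b'  n14⇒n15
[14] read 'd'  n15⇒n16
[15] read 'b'  n16⇒n17  ** P3@[11:15]
[16] read 'a'  n17⇒n6 (fail-walked)
[17] read 'b'  n6⇒n7
[18] read 'c'  n7⇒n13 (fail-walked)
[19] read 'c'  n13⇒n13 (fail-walked)
[20] read 'a'  n13⇒n14
[21] read 'b'  n14⇒n15
[22] read 'd'  n15⇒n16
[23] read 'b'  n16⇒n17  ** P3@[19:23]
[24] read 'd'  n17⇒n11 (fail-walked)
[25] read 'c'  n11⇒n12  ** P2@[23:25]
[26] read 'a'  n12⇒n14 (fail-walked)
[27] read 'b'  n14⇒n15
[28] read 'd'  n15⇒n16
[29] read 'b'  n16⇒n17  ** P3@[25:29]
[30] read 'a'  n17⇒n6 (fail-walked)
[31] read 'a'  n6⇒n6 (fail-walked)
[32] read 'a'  n6⇒n6 (fail-walked)
[33] read 'd'  n6⇒n1 (fail-walked)
[34] read 'c'  n1⇒n2
[35] read 'b'  n2⇒n3
[36] read 'b'  n3⇒n4
[37] read 'd'  n4⇒n5  ** P0@[33:37],P4@[35:37]
[38] read 'c'  n5⇒n12 (fail-walked)  ** P2@[36:38]
[39] read 'a'  n12⇒n14 (fail-walked)
[40] read 'd'  n14⇒n1 (fail-walked)
[41] read 'd'  n1⇒n1 (fail-walked)
[42] read 'd'  n1⇒n1 (fail-walked)
[43] read 'a'  n1⇒n6 (fail-walked)
[44] read 'b'  n6⇒n7
[45] read 'd'  n7⇒n8
[46] read 'd'  n8⇒n9  ** P1@[43:46]
[47] read 'b'  n9⇒n10 (fail-walked)
[48] read 'a'  n10⇒n6 (fail-walked)
[49] read 'b'  n6⇒n7
[50] read 'd'  n7⇒n8
[51] read 'd'  n8⇒n9  ** P1@[48:51]
[52] read 'b'  n9⇒n10 (fail-walked)
[53] read 'd'  n10⇒n11
[54] read 'c'  n11⇒n12  ** P2@[52:54]
[55] read 'c'  n12⇒n13 (fail-walked)
[56] read 'a'  n13⇒n14
[57] read 'c'  n14⇒n13 (fail-walked)
[58] read 'a'  n13⇒n14
[59] read 'b'  n14⇒n15
[60] read 'd'  n15⇒n16
[61] read 'b'  n16⇒n17  ** P3@[57:61]
[62] read 'b'  n17⇒n18 (fail-walked)
[63] read 'b'  n18⇒n18 (fail-walked)
[64] read 'b'  n18⇒n18 (fail-walked)
[65] read 'd'  n18⇒n19  ** P4@[63:65]

Matches: [[4,4],[9,4],[15,3],[23,3],[25,2],[29,3],[37,0],[37,4],[38,2],[46,1],[51,1],[54,2],[61,3],[65,4]]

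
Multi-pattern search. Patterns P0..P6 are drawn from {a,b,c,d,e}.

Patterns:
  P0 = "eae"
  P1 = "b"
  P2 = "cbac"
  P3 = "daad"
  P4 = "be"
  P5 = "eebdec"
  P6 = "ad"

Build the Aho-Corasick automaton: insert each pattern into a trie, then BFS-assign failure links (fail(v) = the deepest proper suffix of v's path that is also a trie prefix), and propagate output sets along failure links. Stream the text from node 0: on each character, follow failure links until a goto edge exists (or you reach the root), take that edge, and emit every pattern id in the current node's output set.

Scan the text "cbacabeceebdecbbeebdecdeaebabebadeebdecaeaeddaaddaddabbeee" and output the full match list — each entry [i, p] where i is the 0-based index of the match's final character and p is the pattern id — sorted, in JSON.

Construct AC machine:
Trie (insert patterns):
  0='ε' goto a→19 b→4 c→5 d→9 e→1
  1='e' goto a→2 e→14
  2='ea' goto e→3
  3='eae' goto ·  ←P0
  4='b' goto e→13  ←P1
  5='c' goto b→6
  6='cb' goto a→7
  7='cba' goto c→8
  8='cbac' goto ·  ←P2
  9='d' goto a→10
  10='da' goto a→11
  11='daa' goto d→12
  12='daad' goto ·  ←P3
  13='be' goto ·  ←P4
  14='ee' goto b→15
  15='eeb' goto d→16
  16='eebd' goto e→17
  17='eebde' goto c→18
  18='eebdec' goto ·  ←P5
  19='a' goto d→20
  20='ad' goto ·  ←P6

Failure links (BFS by depth):
  n1('e'): parent n0 fail=0; on 'e' 0 → fail=0;  out ∅∪∅=∅
  n4('b'): parent n0 fail=0; on 'b' 0 → fail=0;  out {1}∪∅={1}
  n5('c'): parent n0 fail=0; on 'c' 0 → fail=0;  out ∅∪∅=∅
  n9('d'): parent n0 fail=0; on 'd' 0 → fail=0;  out ∅∪∅=∅
  n19('a'): parent n0 fail=0; on 'a' 0 → fail=0;  out ∅∪∅=∅
  n2('ea'): parent n1 fail=0; on 'a' 0 → fail=19;  out ∅∪∅=∅
  n6('cb'): parent n5 fail=0; on 'b' 0 → fail=4;  out ∅∪{1}={1}
  n10('da'): parent n9 fail=0; on 'a' 0 → fail=19;  out ∅∪∅=∅
  n13('be'): parent n4 fail=0; on 'e' 0 → fail=1;  out {4}∪∅={4}
  n14('ee'): parent n1 fail=0; on 'e' 0 → fail=1;  out ∅∪∅=∅
  n20('ad'): parent n19 fail=0; on 'd' 0 → fail=9;  out {6}∪∅={6}
  n3('eae'): parent n2 fail=19; on 'e' 19→0 → fail=1;  out {0}∪∅={0}
  n7('cba'): parent n6 fail=4; on 'a' 4→0 → fail=19;  out ∅∪∅=∅
  n11('daa'): parent n10 fail=19; on 'a' 19→0 → fail=19;  out ∅∪∅=∅
  n15('eeb'): parent n14 fail=1; on 'b' 1→0 → fail=4;  out ∅∪{1}={1}
  n8('cbac'): parent n7 fail=19; on 'c' 19→0 → fail=5;  out {2}∪∅={2}
  n12('daad'): parent n11 fail=19; on 'd' 19 → fail=20;  out {3}∪{6}={3,6}
  n16('eebd'): parent n15 fail=4; on 'd' 4→0 → fail=9;  out ∅∪∅=∅
  n17('eebde'): parent n16 fail=9; on 'e' 9→0 → fail=1;  out ∅∪∅=∅
  n18('eebdec'): parent n17 fail=1; on 'c' 1→0 → fail=5;  out {5}∪∅={5}

Run:
[0] read 'c'  n0⇒n5
[1] read 'b'  n5⇒n6  ** P1@[1:1]
[2] read 'a'  n6⇒n7
[3] read 'c'  n7⇒n8  ** P2@[0:3]
[4] read 'a'  n8⇒n19 ·f
[5] read 'b'  n19⇒n4 ·f  ** P1@[5:5]
[6] read 'e'  n4⇒n13  ** P4@[5:6]
[7] read 'c'  n13⇒n5 ·f
[8] read 'e'  n5⇒n1 ·f
[9] read 'e'  n1⇒n14
[10] read 'b'  n14⇒n15  ** P1@[10:10]
[11] read 'd'  n15⇒n16
[12] read 'e'  n16⇒n17
[13] read 'c'  n17⇒n18  ** P5@[8:13]
[14] read 'b'  n18⇒n6 ·f  ** P1@[14:14]
[15] read 'b'  n6⇒n4 ·f  ** P1@[15:15]
[16] read 'e'  n4⇒n13  ** P4@[15:16]
[17] read 'e'  n13⇒n14 ·f
[18] read 'b'  n14⇒n15  ** P1@[18:18]
[19] read 'd'  n15⇒n16
[20] read 'e'  n16⇒n17
[21] read 'c'  n17⇒n18  ** P5@[16:21]
[22] read 'd'  n18⇒n9 ·f
[23] read 'e'  n9⇒n1 ·f
[24] read 'a'  n1⇒n2
[25] read 'e'  n2⇒n3  ** P0@[23:25]
[26] read 'b'  n3⇒n4 ·f  ** P1@[26:26]
[27] read 'a'  n4⇒n19 ·f
[28] read 'b'  n19⇒n4 ·f  ** P1@[28:28]
[29] read 'e'  n4⇒n13  ** P4@[28:29]
[30] read 'b'  n13⇒n4 ·f  ** P1@[30:30]
[31] read 'a'  n4⇒n19 ·f
[32] read 'd'  n19⇒n20  ** P6@[31:32]
[33] read 'e'  n20⇒n1 ·f
[34] read 'e'  n1⇒n14
[35] read 'b'  n14⇒n15  ** P1@[35:35]
[36] read 'd'  n15⇒n16
[37] read 'e'  n16⇒n17
[38] read 'c'  n17⇒n18  ** P5@[33:38]
[39] read 'a'  n18⇒n19 ·f
[40] read 'e'  n19⇒n1 ·f
[41] read 'a'  n1⇒n2
[42] read 'e'  n2⇒n3  ** P0@[40:42]
[43] read 'd'  n3⇒n9 ·f
[44] read 'd'  n9⇒n9 ·f
[45] read 'a'  n9⇒n10
[46] read 'a'  n10⇒n11
[47] read 'd'  n11⇒n12  ** P3@[44:47],P6@[46:47]
[48] read 'd'  n12⇒n9 ·f
[49] read 'a'  n9⇒n10
[50] read 'd'  n10⇒n20 ·f  ** P6@[49:50]
[51] read 'd'  n20⇒n9 ·f
[52] read 'a'  n9⇒n10
[53] read 'b'  n10⇒n4 ·f  ** P1@[53:53]
[54] read 'b'  n4⇒n4 ·f  ** P1@[54:54]
[55] read 'e'  n4⇒n13  ** P4@[54:55]
[56] read 'e'  n13⇒n14 ·f
[57] read 'e'  n14⇒n14 ·f

Result: [[1,1],[3,2],[5,1],[6,4],[10,1],[13,5],[14,1],[15,1],[16,4],[18,1],[21,5],[25,0],[26,1],[28,1],[29,4],[30,1],[32,6],[35,1],[38,5],[42,0],[47,3],[47,6],[50,6],[53,1],[54,1],[55,4]]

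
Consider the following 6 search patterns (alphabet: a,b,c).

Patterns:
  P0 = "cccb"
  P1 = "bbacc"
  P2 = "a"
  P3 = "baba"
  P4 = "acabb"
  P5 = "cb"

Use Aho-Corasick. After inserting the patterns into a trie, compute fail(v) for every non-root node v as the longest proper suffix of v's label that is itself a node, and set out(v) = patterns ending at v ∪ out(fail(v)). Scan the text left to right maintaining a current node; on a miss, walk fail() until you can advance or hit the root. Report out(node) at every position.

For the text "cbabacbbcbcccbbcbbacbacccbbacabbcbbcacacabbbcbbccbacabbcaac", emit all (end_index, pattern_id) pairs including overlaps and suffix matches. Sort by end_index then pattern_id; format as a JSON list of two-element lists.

Construct AC machine:
Trie nodes:
  0='ε' goto a→10 b→5 c→1
  1='c' goto b→18 c→2
  2='cc' goto c→3
  3='ccc' goto b→4
  4='cccb' goto ·  [P0 ends]
  5='b' goto a→11 b→6
  6='bb' goto a→7
  7='bba' goto c→8
  8='bbac' goto c→9
  9='bbacc' goto ·  [P1 ends]
  10='a' goto c→14  [P2 ends]
  11='ba' goto b→12
  12='bab' goto a→13
  13='baba' goto ·  [P3 ends]
  14='ac' goto a→15
  15='aca' goto b→16
  16='acab' goto b→17
  17='acabb' goto ·  [P4 ends]
  18='cb' goto ·  [P5 ends]

Failure links (BFS by depth):
  fail(1) 'c': from fail(0)=0 chase 'c': 0 ⇒ 0;  out=∅∪out(0)=∅
  fail(5) 'b': from fail(0)=0 chase 'b': 0 ⇒ 0;  out=∅∪out(0)=∅
  fail(10) 'a': from fail(0)=0 chase 'a': 0 ⇒ 0;  out={2}∪out(0)={2}
  fail(2) 'cc': from fail(1)=0 chase 'c': 0 ⇒ 1;  out=∅∪out(1)=∅
  fail(6) 'bb': from fail(5)=0 chase 'b': 0 ⇒ 5;  out=∅∪out(5)=∅
  fail(11) 'ba': from fail(5)=0 chase 'a': 0 ⇒ 10;  out=∅∪out(10)={2}
  fail(14) 'ac': from fail(10)=0 chase 'c': 0 ⇒ 1;  out=∅∪out(1)=∅
  fail(18) 'cb': from fail(1)=0 chase 'b': 0 ⇒ 5;  out={5}∪out(5)={5}
  fail(3) 'ccc': from fail(2)=1 chase 'c': 1 ⇒ 2;  out=∅∪out(2)=∅
  fail(7) 'bba': from fail(6)=5 chase 'a': 5 ⇒ 11;  out=∅∪out(11)={2}
  fail(12) 'bab': from fail(11)=10 chase 'b': 10→0 ⇒ 5;  out=∅∪out(5)=∅
  fail(15) 'aca': from fail(14)=1 chase 'a': 1→0 ⇒ 10;  out=∅∪out(10)={2}
  fail(4) 'cccb': from fail(3)=2 chase 'b': 2→1 ⇒ 18;  out={0}∪out(18)={0,5}
  fail(8) 'bbac': from fail(7)=11 chase 'c': 11→10 ⇒ 14;  out=∅∪out(14)=∅
  fail(13) 'baba': from fail(12)=5 chase 'a': 5 ⇒ 11;  out={3}∪out(11)={2,3}
  fail(16) 'acab': from fail(15)=10 chase 'b': 10→0 ⇒ 5;  out=∅∪out(5)=∅
  fail(9) 'bbacc': from fail(8)=14 chase 'c': 14→1 ⇒ 2;  out={1}∪out(2)={1}
  fail(17) 'acabb': from fail(16)=5 chase 'b': 5 ⇒ 6;  out={4}∪out(6)={4}

Run:
[0] read 'c'  n0⇒n1
[1] read 'b'  n1⇒n18  → match P5@[0:1]
[2] read 'a'  n18⇒n11 (via fail)  → match P2@[2:2]
[3] read 'b'  n11⇒n12
[4] read 'a'  n12⇒n13  → match P2@[4:4],P3@[1:4]
[5] read 'c'  n13⇒n14 (via fail)
[6] read 'b'  n14⇒n18 (via fail)  → match P5@[5:6]
[7] read 'b'  n18⇒n6 (via fail)
[8] read 'c'  n6⇒n1 (via fail)
[9] read 'b'  n1⇒n18  → match P5@[8:9]
[10] read 'c'  n18⇒n1 (via fail)
[11] read 'c'  n1⇒n2
[12] read 'c'  n2⇒n3
[13] read 'b'  n3⇒n4  → match P0@[10:13],P5@[12:13]
[14] read 'b'  n4⇒n6 (via fail)
[15] read 'c'  n6⇒n1 (via fail)
[16] read 'b'  n1⇒n18  → match P5@[15:16]
[17] read 'b'  n18⇒n6 (via fail)
[18] read 'a'  n6⇒n7  → match P2@[18:18]
[19] read 'c'  n7⇒n8
[20] read 'b'  n8⇒n18 (via fail)  → match P5@[19:20]
[21] read 'a'  n18⇒n11 (via fail)  → match P2@[21:21]
[22] read 'c'  n11⇒n14 (via fail)
[23] read 'c'  n14⇒n2 (via fail)
[24] read 'c'  n2⇒n3
[25] read 'b'  n3⇒n4  → match P0@[22:25],P5@[24:25]
[26] read 'b'  n4⇒n6 (via fail)
[27] read 'a'  n6⇒n7  → match P2@[27:27]
[28] read 'c'  n7⇒n8
[29] read 'a'  n8⇒n15 (via fail)  → match P2@[29:29]
[30] read 'b'  n15⇒n16
[31] read 'b'  n16⇒n17  → match P4@[27:31]
[32] read 'c'  n17⇒n1 (via fail)
[33] read 'b'  n1⇒n18  → match P5@[32:33]
[34] read 'b'  n18⇒n6 (via fail)
[35] read 'c'  n6⇒n1 (via fail)
[36] read 'a'  n1⇒n10 (via fail)  → match P2@[36:36]
[37] read 'c'  n10⇒n14
[38] read 'a'  n14⇒n15  → match P2@[38:38]
[39] read 'c'  n15⇒n14 (via fail)
[40] read 'a'  n14⇒n15  → match P2@[40:40]
[41] read 'b'  n15⇒n16
[42] read 'b'  n16⇒n17  → match P4@[38:42]
[43] read 'b'  n17⇒n6 (via fail)
[44] read 'c'  n6⇒n1 (via fail)
[45] read 'b'  n1⇒n18  → match P5@[44:45]
[46] read 'b'  n18⇒n6 (via fail)
[47] read 'c'  n6⇒n1 (via fail)
[48] read 'c'  n1⇒n2
[49] read 'b'  n2⇒n18 (via fail)  → match P5@[48:49]
[50] read 'a'  n18⇒n11 (via fail)  → match P2@[50:50]
[51] read 'c'  n11⇒n14 (via fail)
[52] read 'a'  n14⇒n15  → match P2@[52:52]
[53] read 'b'  n15⇒n16
[54] read 'b'  n16⇒n17  → match P4@[50:54]
[55] read 'c'  n17⇒n1 (via fail)
[56] read 'a'  n1⇒n10 (via fail)  → match P2@[56:56]
[57] read 'a'  n10⇒n10 (via fail)  → match P2@[57:57]
[58] read 'c'  n10⇒n14

Result: [[1,5],[2,2],[4,2],[4,3],[6,5],[9,5],[13,0],[13,5],[16,5],[18,2],[20,5],[21,2],[25,0],[25,5],[27,2],[29,2],[31,4],[33,5],[36,2],[38,2],[40,2],[42,4],[45,5],[49,5],[50,2],[52,2],[54,4],[56,2],[57,2]]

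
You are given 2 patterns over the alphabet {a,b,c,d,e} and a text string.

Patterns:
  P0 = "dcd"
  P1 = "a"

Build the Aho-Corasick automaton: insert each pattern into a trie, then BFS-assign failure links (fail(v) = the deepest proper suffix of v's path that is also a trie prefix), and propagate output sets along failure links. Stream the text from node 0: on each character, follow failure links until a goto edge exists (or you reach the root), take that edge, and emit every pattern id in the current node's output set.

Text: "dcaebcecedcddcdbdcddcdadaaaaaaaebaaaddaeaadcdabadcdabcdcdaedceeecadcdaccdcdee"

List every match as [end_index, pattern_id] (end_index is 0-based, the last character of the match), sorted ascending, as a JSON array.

Build automaton:
Trie (insert patterns):
  0='ε' goto a→4 d→1
  1='d' goto c→2
  2='dc' goto d→3
  3='dcd' goto ·  ←P0
  4='a' goto ·  ←P1

Failure links (BFS by depth):
  n1('d'): parent n0 fail=0; on 'd' 0 → fail=0;  out ∅∪∅=∅
  n4('a'): parent n0 fail=0; on 'a' 0 → fail=0;  out {1}∪∅={1}
  n2('dc'): parent n1 fail=0; on 'c' 0 → fail=0;  out ∅∪∅=∅
  n3('dcd'): parent n2 fail=0; on 'd' 0 → fail=1;  out {0}∪∅={0}

Scan:
[0] read 'd'  n0⇒n1
[1] read 'c'  n1⇒n2
[2] read 'a'  n2⇒n4 (via fail)  emit P1@[2:2]
[3] read 'e'  n4⇒n0 (via fail)
[4] read 'b'  n0⇒n0
[5] read 'c'  n0⇒n0
[6] read 'e'  n0⇒n0
[7] read 'c'  n0⇒n0
[8] read 'e'  n0⇒n0
[9] read 'd'  n0⇒n1
[10] read 'c'  n1⇒n2
[11] read 'd'  n2⇒n3  emit P0@[9:11]
[12] read 'd'  n3⇒n1 (via fail)
[13] read 'c'  n1⇒n2
[14] read 'd'  n2⇒n3  emit P0@[12:14]
[15] read 'b'  n3⇒n0 (via fail)
[16] read 'd'  n0⇒n1
[17] read 'c'  n1⇒n2
[18] read 'd'  n2⇒n3  emit P0@[16:18]
[19] read 'd'  n3⇒n1 (via fail)
[20] read 'c'  n1⇒n2
[21] read 'd'  n2⇒n3  emit P0@[19:21]
[22] read 'a'  n3⇒n4 (via fail)  emit P1@[22:22]
[23] read 'd'  n4⇒n1 (via fail)
[24] read 'a'  n1⇒n4 (via fail)  emit P1@[24:24]
[25] read 'a'  n4⇒n4 (via fail)  emit P1@[25:25]
[26] read 'a'  n4⇒n4 (via fail)  emit P1@[26:26]
[27] read 'a'  n4⇒n4 (via fail)  emit P1@[27:27]
[28] read 'a'  n4⇒n4 (via fail)  emit P1@[28:28]
[29] read 'a'  n4⇒n4 (via fail)  emit P1@[29:29]
[30] read 'a'  n4⇒n4 (via fail)  emit P1@[30:30]
[31] read 'e'  n4⇒n0 (via fail)
[32] read 'b'  n0⇒n0
[33] read 'a'  n0⇒n4  emit P1@[33:33]
[34] read 'a'  n4⇒n4 (via fail)  emit P1@[34:34]
[35] read 'a'  n4⇒n4 (via fail)  emit P1@[35:35]
[36] read 'd'  n4⇒n1 (via fail)
[37] read 'd'  n1⇒n1 (via fail)
[38] read 'a'  n1⇒n4 (via fail)  emit P1@[38:38]
[39] read 'e'  n4⇒n0 (via fail)
[40] read 'a'  n0⇒n4  emit P1@[40:40]
[41] read 'a'  n4⇒n4 (via fail)  emit P1@[41:41]
[42] read 'd'  n4⇒n1 (via fail)
[43] read 'c'  n1⇒n2
[44] read 'd'  n2⇒n3  emit P0@[42:44]
[45] read 'a'  n3⇒n4 (via fail)  emit P1@[45:45]
[46] read 'b'  n4⇒n0 (via fail)
[47] read 'a'  n0⇒n4  emit P1@[47:47]
[48] read 'd'  n4⇒n1 (via fail)
[49] read 'c'  n1⇒n2
[50] read 'd'  n2⇒n3  emit P0@[48:50]
[51] read 'a'  n3⇒n4 (via fail)  emit P1@[51:51]
[52] read 'b'  n4⇒n0 (via fail)
[53] read 'c'  n0⇒n0
[54] read 'd'  n0⇒n1
[55] read 'c'  n1⇒n2
[56] read 'd'  n2⇒n3  emit P0@[54:56]
[57] read 'a'  n3⇒n4 (via fail)  emit P1@[57:57]
[58] read 'e'  n4⇒n0 (via fail)
[59] read 'd'  n0⇒n1
[60] read 'c'  n1⇒n2
[61] read 'e'  n2⇒n0 (via fail)
[62] read 'e'  n0⇒n0
[63] read 'e'  n0⇒n0
[64] read 'c'  n0⇒n0
[65] read 'a'  n0⇒n4  emit P1@[65:65]
[66] read 'd'  n4⇒n1 (via fail)
[67] read 'c'  n1⇒n2
[68] read 'd'  n2⇒n3  emit P0@[66:68]
[69] read 'a'  n3⇒n4 (via fail)  emit P1@[69:69]
[70] read 'c'  n4⇒n0 (via fail)
[71] read 'c'  n0⇒n0
[72] read 'd'  n0⇒n1
[73] read 'c'  n1⇒n2
[74] read 'd'  n2⇒n3  emit P0@[72:74]
[75] read 'e'  n3⇒n0 (via fail)
[76] read 'e'  n0⇒n0

Result: [[2,1],[11,0],[14,0],[18,0],[21,0],[22,1],[24,1],[25,1],[26,1],[27,1],[28,1],[29,1],[30,1],[33,1],[34,1],[35,1],[38,1],[40,1],[41,1],[44,0],[45,1],[47,1],[50,0],[51,1],[56,0],[57,1],[65,1],[68,0],[69,1],[74,0]]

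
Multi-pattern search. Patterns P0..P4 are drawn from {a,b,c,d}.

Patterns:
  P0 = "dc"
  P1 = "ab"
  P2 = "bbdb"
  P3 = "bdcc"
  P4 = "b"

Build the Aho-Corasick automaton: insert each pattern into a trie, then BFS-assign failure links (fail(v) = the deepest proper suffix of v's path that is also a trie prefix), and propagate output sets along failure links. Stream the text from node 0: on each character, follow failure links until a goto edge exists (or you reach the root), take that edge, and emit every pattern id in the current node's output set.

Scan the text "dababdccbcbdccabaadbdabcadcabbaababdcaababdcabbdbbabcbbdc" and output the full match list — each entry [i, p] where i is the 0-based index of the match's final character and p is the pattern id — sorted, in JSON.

Build:
Trie nodes:
  0='ε' goto a→3 b→5 d→1
  1='d' goto c→2
  2='dc' goto ·  [P0 ends]
  3='a' goto b→4
  4='ab' goto ·  [P1 ends]
  5='b' goto b→6 d→9  [P4 ends]
  6='bb' goto d→7
  7='bbd' goto b→8
  8='bbdb' goto ·  [P2 ends]
  9='bd' goto c→10
  10='bdc' goto c→11
  11='bdcc' goto ·  [P3 ends]

Failure links (BFS by depth):
  fail(1) 'd': from fail(0)=0 chase 'd': 0 ⇒ 0;  out=∅∪out(0)=∅
  fail(3) 'a': from fail(0)=0 chase 'a': 0 ⇒ 0;  out=∅∪out(0)=∅
  fail(5) 'b': from fail(0)=0 chase 'b': 0 ⇒ 0;  out={4}∪out(0)={4}
  fail(2) 'dc': from fail(1)=0 chase 'c': 0 ⇒ 0;  out={0}∪out(0)={0}
  fail(4) 'ab': from fail(3)=0 chase 'b': 0 ⇒ 5;  out={1}∪out(5)={1,4}
  fail(6) 'bb': from fail(5)=0 chase 'b': 0 ⇒ 5;  out=∅∪out(5)={4}
  fail(9) 'bd': from fail(5)=0 chase 'd': 0 ⇒ 1;  out=∅∪out(1)=∅
  fail(7) 'bbd': from fail(6)=5 chase 'd': 5 ⇒ 9;  out=∅∪out(9)=∅
  fail(10) 'bdc': from fail(9)=1 chase 'c': 1 ⇒ 2;  out=∅∪out(2)={0}
  fail(8) 'bbdb': from fail(7)=9 chase 'b': 9→1→0 ⇒ 5;  out={2}∪out(5)={2,4}
  fail(11) 'bdcc': from fail(10)=2 chase 'c': 2→0 ⇒ 0;  out={3}∪out(0)={3}

Text stream:
i=0 'd': node 0→1
i=1 'a': node 1→3 (via fail)
i=2 'b': node 3→4  emit P1@[1:2],P4@[2:2]
i=3 'a': node 4→3 (via fail)
i=4 'b': node 3→4  emit P1@[3:4],P4@[4:4]
i=5 'd': node 4→9 (via fail)
i=6 'c': node 9→10  emit P0@[5:6]
i=7 'c': node 10→11  emit P3@[4:7]
i=8 'b': node 11→5 (via fail)  emit P4@[8:8]
i=9 'c': node 5→0 (via fail)
i=10 'b': node 0→5  emit P4@[10:10]
i=11 'd': node 5→9
i=12 'c': node 9→10  emit P0@[11:12]
i=13 'c': node 10→11  emit P3@[10:13]
i=14 'a': node 11→3 (via fail)
i=15 'b': node 3→4  emit P1@[14:15],P4@[15:15]
i=16 'a': node 4→3 (via fail)
i=17 'a': node 3→3 (via fail)
i=18 'd': node 3→1 (via fail)
i=19 'b': node 1→5 (via fail)  emit P4@[19:19]
i=20 'd': node 5→9
i=21 'a': node 9→3 (via fail)
i=22 'b': node 3→4  emit P1@[21:22],P4@[22:22]
i=23 'c': node 4→0 (via fail)
i=24 'a': node 0→3
i=25 'd': node 3→1 (via fail)
i=26 'c': node 1→2  emit P0@[25:26]
i=27 'a': node 2→3 (via fail)
i=28 'b': node 3→4  emit P1@[27:28],P4@[28:28]
i=29 'b': node 4→6 (via fail)  emit P4@[29:29]
i=30 'a': node 6→3 (via fail)
i=31 'a': node 3→3 (via fail)
i=32 'b': node 3→4  emit P1@[31:32],P4@[32:32]
i=33 'a': node 4→3 (via fail)
i=34 'b': node 3→4  emit P1@[33:34],P4@[34:34]
i=35 'd': node 4→9 (via fail)
i=36 'c': node 9→10  emit P0@[35:36]
i=37 'a': node 10→3 (via fail)
i=38 'a': node 3→3 (via fail)
i=39 'b': node 3→4  emit P1@[38:39],P4@[39:39]
i=40 'a': node 4→3 (via fail)
i=41 'b': node 3→4  emit P1@[40:41],P4@[41:41]
i=42 'd': node 4→9 (via fail)
i=43 'c': node 9→10  emit P0@[42:43]
i=44 'a': node 10→3 (via fail)
i=45 'b': node 3→4  emit P1@[44:45],P4@[45:45]
i=46 'b': node 4→6 (via fail)  emit P4@[46:46]
i=47 'd': node 6→7
i=48 'b': node 7→8  emit P2@[45:48],P4@[48:48]
i=49 'b': node 8→6 (via fail)  emit P4@[49:49]
i=50 'a': node 6→3 (via fail)
i=51 'b': node 3→4  emit P1@[50:51],P4@[51:51]
i=52 'c': node 4→0 (via fail)
i=53 'b': node 0→5  emit P4@[53:53]
i=54 'b': node 5→6  emit P4@[54:54]
i=55 'd': node 6→7
i=56 'c': node 7→10 (via fail)  emit P0@[55:56]

All matches (sorted): [[2,1],[2,4],[4,1],[4,4],[6,0],[7,3],[8,4],[10,4],[12,0],[13,3],[15,1],[15,4],[19,4],[22,1],[22,4],[26,0],[28,1],[28,4],[29,4],[32,1],[32,4],[34,1],[34,4],[36,0],[39,1],[39,4],[41,1],[41,4],[43,0],[45,1],[45,4],[46,4],[48,2],[48,4],[49,4],[51,1],[51,4],[53,4],[54,4],[56,0]]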